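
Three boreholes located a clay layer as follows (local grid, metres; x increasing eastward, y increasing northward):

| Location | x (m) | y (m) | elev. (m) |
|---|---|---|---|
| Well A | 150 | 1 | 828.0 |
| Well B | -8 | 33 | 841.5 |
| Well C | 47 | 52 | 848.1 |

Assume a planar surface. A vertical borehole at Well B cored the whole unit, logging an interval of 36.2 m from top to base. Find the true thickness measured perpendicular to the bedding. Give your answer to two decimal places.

33.89 m

Let the plane be z = a·x + b·y + c.
Well B−Well A: −158a + 32b = 13.5;  Well C−Well A: −103a + 51b = 20.1.
Solving gives a = −0.00951, b = 0.37491.
|∇z| = √(a²+b²) = 0.37503, so dip δ = arctan(0.37503) = 20.56°.
True thickness = vertical thickness × cos δ = 36.2 × cos 20.56° = 33.89 m.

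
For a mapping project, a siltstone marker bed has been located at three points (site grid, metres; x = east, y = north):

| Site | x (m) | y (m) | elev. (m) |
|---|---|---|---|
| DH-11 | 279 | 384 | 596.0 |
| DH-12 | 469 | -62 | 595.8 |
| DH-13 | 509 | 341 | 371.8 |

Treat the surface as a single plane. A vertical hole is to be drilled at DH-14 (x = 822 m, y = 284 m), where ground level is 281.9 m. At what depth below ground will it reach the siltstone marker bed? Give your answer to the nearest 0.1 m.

Let the plane be z = a·x + b·y + c.
DH-12−DH-11: 190a − 446b = −0.2;  DH-13−DH-11: 230a − 43b = −224.2.
Solving gives a = −1.05905, b = −0.45071.
Then c = 596 − a·279 − b·384 = 1064.55.
At (822, 284): z_contact = −870.54 − 128.00 + 1064.55 = 66.01 m.
Depth below ground = 281.9 − 66.01 = 215.9 m.

215.9 m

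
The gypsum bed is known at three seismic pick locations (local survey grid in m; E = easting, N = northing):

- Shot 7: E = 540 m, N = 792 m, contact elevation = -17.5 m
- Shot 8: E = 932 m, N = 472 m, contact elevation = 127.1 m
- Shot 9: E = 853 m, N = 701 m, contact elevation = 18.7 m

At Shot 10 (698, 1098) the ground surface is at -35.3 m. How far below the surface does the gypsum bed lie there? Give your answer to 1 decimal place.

Two edge vectors: Shot 7→Shot 8 = (392, -320, 144.6), Shot 7→Shot 9 = (313, -91, 36.2).
Normal n = (Shot 7→Shot 8) × (Shot 7→Shot 9) = (1574.6, 31069.4, 64488).
So ∂z/∂E = −n_x/n_z = −0.024417 and ∂z/∂N = −n_y/n_z = −0.481786.
Intercept c from Shot 7: -17.5 + 13.19 + 381.57 = 377.26.
At (698, 1098): z_contact = −17.04 − 529.00 + 377.26 = -168.78 m.
Depth below ground = -35.3 − (-168.78) = 133.5 m.

133.5 m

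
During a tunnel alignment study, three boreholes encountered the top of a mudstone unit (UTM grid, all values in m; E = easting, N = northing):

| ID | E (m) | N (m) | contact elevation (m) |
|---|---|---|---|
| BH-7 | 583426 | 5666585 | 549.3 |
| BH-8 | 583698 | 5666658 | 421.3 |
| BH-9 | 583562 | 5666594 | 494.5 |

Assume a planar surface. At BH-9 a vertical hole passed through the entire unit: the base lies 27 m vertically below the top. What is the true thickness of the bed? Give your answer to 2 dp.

24.08 m

Let the plane be z = a·E + b·N + c.
BH-8−BH-7: 272a + 73b = −128;  BH-9−BH-7: 136a + 9b = −54.8.
Solving gives a = −0.38080, b = −0.33455.
|∇z| = √(a²+b²) = 0.50688, so dip δ = arctan(0.50688) = 26.88°.
True thickness = vertical thickness × cos δ = 27 × cos 26.88° = 24.08 m.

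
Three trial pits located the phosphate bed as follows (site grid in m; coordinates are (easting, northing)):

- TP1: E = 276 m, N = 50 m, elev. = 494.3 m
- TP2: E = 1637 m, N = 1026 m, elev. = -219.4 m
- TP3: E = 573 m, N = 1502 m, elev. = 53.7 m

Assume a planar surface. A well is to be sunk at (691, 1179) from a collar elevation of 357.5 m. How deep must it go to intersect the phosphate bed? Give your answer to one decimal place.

Two edge vectors: TP1→TP2 = (1361, 976, -713.7), TP1→TP3 = (297, 1452, -440.6).
Normal n = (TP1→TP2) × (TP1→TP3) = (606266.8, 387687.7, 1686300).
So ∂z/∂E = −n_x/n_z = −0.359525 and ∂z/∂N = −n_y/n_z = −0.229904.
Intercept c from TP1: 494.3 + 99.23 + 11.50 = 605.02.
At (691, 1179): z_contact = −248.43 − 271.06 + 605.02 = 85.54 m.
Depth below ground = 357.5 − 85.54 = 272.0 m.

272.0 m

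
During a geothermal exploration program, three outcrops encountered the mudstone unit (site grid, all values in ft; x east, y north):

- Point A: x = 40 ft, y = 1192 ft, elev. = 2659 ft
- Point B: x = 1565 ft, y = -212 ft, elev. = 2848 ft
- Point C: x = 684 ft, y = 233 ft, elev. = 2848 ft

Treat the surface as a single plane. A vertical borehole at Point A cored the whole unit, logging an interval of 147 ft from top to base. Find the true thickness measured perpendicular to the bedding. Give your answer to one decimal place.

139.4 ft

Two edge vectors: Point A→Point B = (1525, -1404, 189), Point A→Point C = (644, -959, 189).
Normal n = (Point A→Point B) × (Point A→Point C) = (-84105, -166509, -558299).
So ∂z/∂x = −n_x/n_z = −0.15065 and ∂z/∂y = −n_y/n_z = −0.29824.
|∇z| = √(a²+b²) = 0.33413, so dip δ = arctan(0.33413) = 18.48°.
True thickness = vertical thickness × cos δ = 147 × cos 18.48° = 139.4 ft.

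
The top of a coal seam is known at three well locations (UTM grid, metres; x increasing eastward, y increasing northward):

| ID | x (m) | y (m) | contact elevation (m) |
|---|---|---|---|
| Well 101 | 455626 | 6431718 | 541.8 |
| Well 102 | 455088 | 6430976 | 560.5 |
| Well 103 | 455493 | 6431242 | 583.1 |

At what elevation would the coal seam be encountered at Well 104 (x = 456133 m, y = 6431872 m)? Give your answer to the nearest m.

Let the plane be z = a·x + b·y + c.
Well 102−Well 101: −538a − 742b = 18.7;  Well 103−Well 101: −133a − 476b = 41.3.
Solving gives a = 0.13813929, b = −0.12536245.
Then c = 541.8 − a·455626 − b·6431718 = 743897.86.
At (456133, 6431872): z = 63009.9 − 806315.2 + 743897.86 = 592.5 m.

593 m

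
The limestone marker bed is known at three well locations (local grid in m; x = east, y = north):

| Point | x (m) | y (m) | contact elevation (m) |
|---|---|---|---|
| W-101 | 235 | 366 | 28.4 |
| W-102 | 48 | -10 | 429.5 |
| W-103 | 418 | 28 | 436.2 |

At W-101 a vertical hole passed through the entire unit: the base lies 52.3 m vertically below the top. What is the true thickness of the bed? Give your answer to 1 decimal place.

Two edge vectors: W-101→W-102 = (-187, -376, 401.1), W-101→W-103 = (183, -338, 407.8).
Normal n = (W-101→W-102) × (W-101→W-103) = (-17761, 149659.9, 132014).
So ∂z/∂x = −n_x/n_z = 0.13454 and ∂z/∂y = −n_y/n_z = −1.13367.
|∇z| = √(a²+b²) = 1.14162, so dip δ = arctan(1.14162) = 48.78°.
True thickness = vertical thickness × cos δ = 52.3 × cos 48.78° = 34.5 m.

34.5 m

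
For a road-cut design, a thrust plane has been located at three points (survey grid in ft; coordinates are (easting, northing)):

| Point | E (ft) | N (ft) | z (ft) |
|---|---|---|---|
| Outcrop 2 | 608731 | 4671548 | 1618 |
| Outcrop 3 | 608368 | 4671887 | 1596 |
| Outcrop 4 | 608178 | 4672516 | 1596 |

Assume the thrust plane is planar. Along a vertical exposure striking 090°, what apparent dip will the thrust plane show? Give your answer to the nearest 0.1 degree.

Let the plane be z = a·E + b·N + c.
Outcrop 3−Outcrop 2: −363a + 339b = −22;  Outcrop 4−Outcrop 2: −553a + 968b = −22.
Solving gives a = 0.08442, b = 0.02550.
Unit vector along 090° is (sin 90°, cos 90°) = (1.0000, 0.0000).
Slope in that direction = a·(1.0000) + b·(0.0000) = 0.08442.
Apparent dip = arctan|0.08442| = 4.8° (true dip is 5.0°, so apparent ≤ true as expected).

4.8°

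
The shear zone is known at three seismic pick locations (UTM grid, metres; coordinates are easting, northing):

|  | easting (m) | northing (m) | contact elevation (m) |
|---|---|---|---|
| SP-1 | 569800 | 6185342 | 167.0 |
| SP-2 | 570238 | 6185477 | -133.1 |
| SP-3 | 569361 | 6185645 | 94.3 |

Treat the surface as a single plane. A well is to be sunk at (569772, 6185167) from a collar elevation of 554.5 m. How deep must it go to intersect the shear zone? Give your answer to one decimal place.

Let the plane be z = a·easting + b·northing + c.
SP-2−SP-1: 438a + 135b = −300.1;  SP-3−SP-1: −439a + 303b = −72.7.
Solving gives a = −0.422524339, b = −0.852106220.
Then c = 167 − a·569800 − b·6185342 = 5511489.76.
At (569772, 6185167): z_contact = −240742.54 − 5270419.27 + 5511489.76 = 327.95 m.
Depth below ground = 554.5 − 327.95 = 226.6 m.

226.6 m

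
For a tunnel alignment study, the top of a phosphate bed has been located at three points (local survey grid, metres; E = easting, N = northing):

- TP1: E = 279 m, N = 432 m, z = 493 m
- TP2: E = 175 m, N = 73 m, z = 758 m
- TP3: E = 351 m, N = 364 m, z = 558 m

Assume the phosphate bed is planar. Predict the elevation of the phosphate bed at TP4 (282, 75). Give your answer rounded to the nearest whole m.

Two edge vectors: TP1→TP2 = (-104, -359, 265), TP1→TP3 = (72, -68, 65).
Normal n = (TP1→TP2) × (TP1→TP3) = (-5315, 25840, 32920).
So ∂z/∂E = −n_x/n_z = 0.16145 and ∂z/∂N = −n_y/n_z = −0.78493.
Intercept c from TP1: 493 − 45.05 + 339.09 = 787.05.
At (282, 75): z = 45.5 − 58.9 + 787.05 = 773.7 m.

774 m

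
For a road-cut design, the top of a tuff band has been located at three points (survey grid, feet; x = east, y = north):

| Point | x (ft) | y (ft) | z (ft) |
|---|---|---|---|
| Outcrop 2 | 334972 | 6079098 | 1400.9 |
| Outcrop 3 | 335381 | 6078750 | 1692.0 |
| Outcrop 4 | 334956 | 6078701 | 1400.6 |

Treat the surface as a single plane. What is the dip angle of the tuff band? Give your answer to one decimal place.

34.6°

Let the plane be z = a·x + b·y + c.
Outcrop 3−Outcrop 2: 409a − 348b = 291.1;  Outcrop 4−Outcrop 2: −16a − 397b = −0.3.
Solving gives a = 0.68876, b = −0.02700.
Gradient magnitude |∇z| = √(a² + b²) = √(0.47439 + 0.00073) = 0.68929.
True dip = arctan(0.68929) = 34.6°, dipping toward W (azimuth ≈ 272°).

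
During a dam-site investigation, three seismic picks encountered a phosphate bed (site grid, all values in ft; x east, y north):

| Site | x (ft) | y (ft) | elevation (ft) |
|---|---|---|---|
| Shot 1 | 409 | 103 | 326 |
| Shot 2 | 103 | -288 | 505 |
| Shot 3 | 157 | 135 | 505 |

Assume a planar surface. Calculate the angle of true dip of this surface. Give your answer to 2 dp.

35.17°

Two edge vectors: Shot 1→Shot 2 = (-306, -391, 179), Shot 1→Shot 3 = (-252, 32, 179).
Normal n = (Shot 1→Shot 2) × (Shot 1→Shot 3) = (-75717, 9666, -108324).
So ∂z/∂x = −n_x/n_z = −0.69899 and ∂z/∂y = −n_y/n_z = 0.08923.
Gradient magnitude |∇z| = √(a² + b²) = √(0.48858 + 0.00796) = 0.70466.
True dip = arctan(0.70466) = 35.17°, dipping toward E (azimuth ≈ 097°).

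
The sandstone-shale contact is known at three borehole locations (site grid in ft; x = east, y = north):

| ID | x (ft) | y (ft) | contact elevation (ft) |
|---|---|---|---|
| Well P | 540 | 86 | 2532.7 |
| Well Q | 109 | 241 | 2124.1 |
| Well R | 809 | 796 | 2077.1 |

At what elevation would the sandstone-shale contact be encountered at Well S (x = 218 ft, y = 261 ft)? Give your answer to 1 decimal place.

Let the plane be z = a·x + b·y + c.
Well Q−Well P: −431a + 155b = −408.6;  Well R−Well P: 269a + 710b = −455.6.
Solving gives a = 0.63125, b = −0.88085.
Then c = 2532.7 − a·540 − b·86 = 2267.58.
At (218, 261): z = 137.6 − 229.9 + 2267.58 = 2175.3 ft.

2175.3 ft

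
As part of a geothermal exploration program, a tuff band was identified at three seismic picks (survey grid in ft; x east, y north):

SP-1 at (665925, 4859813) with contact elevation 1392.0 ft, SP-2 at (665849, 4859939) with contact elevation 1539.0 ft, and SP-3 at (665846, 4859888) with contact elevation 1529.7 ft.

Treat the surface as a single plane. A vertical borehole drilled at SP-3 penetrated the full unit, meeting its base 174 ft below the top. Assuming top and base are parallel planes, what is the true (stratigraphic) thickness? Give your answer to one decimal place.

96.0 ft

Two edge vectors: SP-1→SP-2 = (-76, 126, 147), SP-1→SP-3 = (-79, 75, 137.7).
Normal n = (SP-1→SP-2) × (SP-1→SP-3) = (6325.2, -1147.8, 4254).
So ∂z/∂x = −n_x/n_z = −1.48688 and ∂z/∂y = −n_y/n_z = 0.26982.
|∇z| = √(a²+b²) = 1.51117, so dip δ = arctan(1.51117) = 56.51°.
True thickness = vertical thickness × cos δ = 174 × cos 56.51° = 96.0 ft.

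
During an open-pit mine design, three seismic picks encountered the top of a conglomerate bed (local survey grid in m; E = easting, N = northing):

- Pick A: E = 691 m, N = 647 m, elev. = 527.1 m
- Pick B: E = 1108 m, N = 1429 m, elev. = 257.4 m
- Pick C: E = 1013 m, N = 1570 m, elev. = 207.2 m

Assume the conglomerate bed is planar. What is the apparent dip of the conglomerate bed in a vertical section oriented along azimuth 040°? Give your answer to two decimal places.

14.68°

Let the plane be z = a·E + b·N + c.
Pick B−Pick A: 417a + 782b = −269.7;  Pick C−Pick A: 322a + 923b = −319.9.
Solving gives a = 0.00923, b = −0.34981.
Unit vector along 040° is (sin 40°, cos 40°) = (0.6428, 0.7660).
Slope in that direction = a·(0.6428) + b·(0.7660) = −0.26203.
Apparent dip = arctan|0.26203| = 14.68° (true dip is 19.3°, so apparent ≤ true as expected).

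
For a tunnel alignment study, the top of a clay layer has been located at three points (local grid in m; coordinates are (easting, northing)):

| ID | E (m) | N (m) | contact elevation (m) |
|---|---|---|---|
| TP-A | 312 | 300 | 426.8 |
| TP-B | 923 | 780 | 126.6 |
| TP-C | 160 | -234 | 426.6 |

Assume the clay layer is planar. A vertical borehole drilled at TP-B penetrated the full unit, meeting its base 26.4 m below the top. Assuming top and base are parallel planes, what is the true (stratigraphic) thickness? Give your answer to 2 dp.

Let the plane be z = a·E + b·N + c.
TP-B−TP-A: 611a + 480b = −300.2;  TP-C−TP-A: −152a − 534b = −0.2.
Solving gives a = −0.63322, b = 0.18062.
|∇z| = √(a²+b²) = 0.65847, so dip δ = arctan(0.65847) = 33.36°.
True thickness = vertical thickness × cos δ = 26.4 × cos 33.36° = 22.05 m.

22.05 m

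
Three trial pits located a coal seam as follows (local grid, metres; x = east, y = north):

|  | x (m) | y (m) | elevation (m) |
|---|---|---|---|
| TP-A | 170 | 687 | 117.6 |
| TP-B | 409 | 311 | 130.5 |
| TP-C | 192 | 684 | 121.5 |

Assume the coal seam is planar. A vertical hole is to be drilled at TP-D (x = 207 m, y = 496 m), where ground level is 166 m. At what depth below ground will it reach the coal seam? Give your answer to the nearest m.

Let the plane be z = a·x + b·y + c.
TP-B−TP-A: 239a − 376b = 12.9;  TP-C−TP-A: 22a − 3b = 3.9.
Solving gives a = 0.18897, b = 0.08581.
Then c = 117.6 − a·170 − b·687 = 26.52.
At (207, 496): z_contact = 39.1 + 42.6 + 26.52 = 108.2 m.
Depth below ground = 166 − 108.2 = 58 m.

58 m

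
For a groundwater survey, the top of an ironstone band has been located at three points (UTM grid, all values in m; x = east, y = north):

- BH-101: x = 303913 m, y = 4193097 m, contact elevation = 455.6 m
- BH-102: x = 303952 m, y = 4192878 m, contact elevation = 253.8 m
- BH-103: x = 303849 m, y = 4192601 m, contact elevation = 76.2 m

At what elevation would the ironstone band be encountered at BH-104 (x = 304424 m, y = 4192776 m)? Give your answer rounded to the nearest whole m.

Two edge vectors: BH-101→BH-102 = (39, -219, -201.8), BH-101→BH-103 = (-64, -496, -379.4).
Normal n = (BH-101→BH-102) × (BH-101→BH-103) = (-17004.2, 27711.8, -33360).
So ∂z/∂x = −n_x/n_z = −0.50971823 and ∂z/∂y = −n_y/n_z = 0.83068945.
Intercept c from BH-101: 455.6 + 154910.00 − 3483161.43 = −3327795.84.
At (304424, 4192776): z = −155170.5 + 3482894.8 − 3327795.84 = -71.5 m.

-72 m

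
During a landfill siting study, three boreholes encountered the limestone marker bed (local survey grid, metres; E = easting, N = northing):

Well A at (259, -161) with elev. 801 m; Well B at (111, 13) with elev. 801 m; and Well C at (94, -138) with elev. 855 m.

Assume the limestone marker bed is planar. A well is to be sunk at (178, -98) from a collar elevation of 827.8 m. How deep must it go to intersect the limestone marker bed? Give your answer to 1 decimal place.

Let the plane be z = a·E + b·N + c.
Well B−Well A: −148a + 174b = 0;  Well C−Well A: −165a + 23b = 54.
Solving gives a = −0.37130, b = −0.31581.
Then c = 801 − a·259 − b·-161 = 846.32.
At (178, -98): z_contact = −66.09 + 30.95 + 846.32 = 811.18 m.
Depth below ground = 827.8 − 811.18 = 16.6 m.

16.6 m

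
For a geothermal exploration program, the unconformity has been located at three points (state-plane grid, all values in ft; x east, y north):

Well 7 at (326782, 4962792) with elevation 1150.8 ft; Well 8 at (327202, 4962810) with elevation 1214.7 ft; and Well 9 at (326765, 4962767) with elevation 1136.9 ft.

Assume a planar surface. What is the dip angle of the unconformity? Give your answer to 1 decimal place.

25.9°

Two edge vectors: Well 7→Well 8 = (420, 18, 63.9), Well 7→Well 9 = (-17, -25, -13.9).
Normal n = (Well 7→Well 8) × (Well 7→Well 9) = (1347.3, 4751.7, -10194).
So ∂z/∂x = −n_x/n_z = 0.13217 and ∂z/∂y = −n_y/n_z = 0.46613.
Gradient magnitude |∇z| = √(a² + b²) = √(0.01747 + 0.21727) = 0.48450.
True dip = arctan(0.48450) = 25.9°, dipping toward SSW (azimuth ≈ 196°).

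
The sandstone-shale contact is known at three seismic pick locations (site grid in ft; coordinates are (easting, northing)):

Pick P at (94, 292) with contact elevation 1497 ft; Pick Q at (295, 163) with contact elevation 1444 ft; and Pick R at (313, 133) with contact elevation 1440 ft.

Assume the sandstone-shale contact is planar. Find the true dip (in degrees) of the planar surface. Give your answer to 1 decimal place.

16.3°

Two edge vectors: Pick P→Pick Q = (201, -129, -53), Pick P→Pick R = (219, -159, -57).
Normal n = (Pick P→Pick Q) × (Pick P→Pick R) = (-1074, -150, -3708).
So ∂z/∂E = −n_x/n_z = −0.28964 and ∂z/∂N = −n_y/n_z = −0.04045.
Gradient magnitude |∇z| = √(a² + b²) = √(0.08389 + 0.00164) = 0.29246.
True dip = arctan(0.29246) = 16.3°, dipping toward E (azimuth ≈ 082°).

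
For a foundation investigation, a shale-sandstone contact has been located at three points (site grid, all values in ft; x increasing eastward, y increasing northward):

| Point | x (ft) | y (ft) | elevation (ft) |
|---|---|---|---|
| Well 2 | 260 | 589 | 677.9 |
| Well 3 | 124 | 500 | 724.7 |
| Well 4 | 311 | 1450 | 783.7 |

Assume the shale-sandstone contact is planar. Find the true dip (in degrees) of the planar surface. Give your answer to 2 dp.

24.99°

Two edge vectors: Well 2→Well 3 = (-136, -89, 46.8), Well 2→Well 4 = (51, 861, 105.8).
Normal n = (Well 2→Well 3) × (Well 2→Well 4) = (-49711, 16775.6, -112557).
So ∂z/∂x = −n_x/n_z = −0.44165 and ∂z/∂y = −n_y/n_z = 0.14904.
Gradient magnitude |∇z| = √(a² + b²) = √(0.19506 + 0.02221) = 0.46612.
True dip = arctan(0.46612) = 24.99°, dipping toward ESE (azimuth ≈ 109°).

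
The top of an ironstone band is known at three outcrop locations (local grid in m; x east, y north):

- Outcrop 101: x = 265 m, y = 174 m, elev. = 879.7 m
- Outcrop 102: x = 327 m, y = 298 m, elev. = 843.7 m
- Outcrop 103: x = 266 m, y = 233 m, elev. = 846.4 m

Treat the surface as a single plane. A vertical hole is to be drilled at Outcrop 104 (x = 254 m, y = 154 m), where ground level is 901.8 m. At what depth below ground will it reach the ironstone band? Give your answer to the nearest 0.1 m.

16.9 m

Let the plane be z = a·x + b·y + c.
Outcrop 102−Outcrop 101: 62a + 124b = −36;  Outcrop 103−Outcrop 101: 1a + 59b = −33.3.
Solving gives a = 0.56740, b = −0.57402.
Then c = 879.7 − a·265 − b·174 = 829.22.
At (254, 154): z_contact = 144.12 − 88.40 + 829.22 = 884.94 m.
Depth below ground = 901.8 − 884.94 = 16.9 m.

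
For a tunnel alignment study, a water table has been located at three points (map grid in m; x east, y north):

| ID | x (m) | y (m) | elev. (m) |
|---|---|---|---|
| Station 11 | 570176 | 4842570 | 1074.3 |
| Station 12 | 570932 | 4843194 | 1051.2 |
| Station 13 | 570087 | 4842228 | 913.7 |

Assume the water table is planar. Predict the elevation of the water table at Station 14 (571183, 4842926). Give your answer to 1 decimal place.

754.5 m

Let the plane be z = a·x + b·y + c.
Station 12−Station 11: 756a + 624b = −23.1;  Station 13−Station 11: −89a − 342b = −160.6.
Solving gives a = −0.532542263, b = 0.608176203.
Then c = 1074.3 − a·570176 − b·4842570 = −2640418.72.
At (571183, 4842926): z = −304179.1 + 2945352.3 − 2640418.72 = 754.5 m.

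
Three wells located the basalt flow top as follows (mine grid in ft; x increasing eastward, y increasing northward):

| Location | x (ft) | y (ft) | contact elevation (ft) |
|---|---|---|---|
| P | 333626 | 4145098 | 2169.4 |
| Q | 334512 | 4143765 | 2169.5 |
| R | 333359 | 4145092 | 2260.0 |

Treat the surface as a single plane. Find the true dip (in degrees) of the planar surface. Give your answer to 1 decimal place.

21.9°

Let the plane be z = a·x + b·y + c.
Q−P: 886a − 1333b = 0.1;  R−P: −267a − 6b = 90.6.
Solving gives a = −0.33433, b = −0.22229.
Gradient magnitude |∇z| = √(a² + b²) = √(0.11178 + 0.04941) = 0.40149.
True dip = arctan(0.40149) = 21.9°, dipping toward ENE (azimuth ≈ 056°).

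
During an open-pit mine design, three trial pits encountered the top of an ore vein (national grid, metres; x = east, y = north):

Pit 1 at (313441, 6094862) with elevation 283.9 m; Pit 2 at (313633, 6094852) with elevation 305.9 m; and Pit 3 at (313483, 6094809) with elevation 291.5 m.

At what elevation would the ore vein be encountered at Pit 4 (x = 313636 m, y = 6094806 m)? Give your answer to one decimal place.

Two edge vectors: Pit 1→Pit 2 = (192, -10, 22), Pit 1→Pit 3 = (42, -53, 7.6).
Normal n = (Pit 1→Pit 2) × (Pit 1→Pit 3) = (1090, -535.2, -9756).
So ∂z/∂x = −n_x/n_z = 0.111726117 and ∂z/∂y = −n_y/n_z = −0.054858549.
Intercept c from Pit 1: 283.9 − 35019.55 + 334355.28 = 299619.64.
At (313636, 6094806): z = 35041.3 − 334352.2 + 299619.64 = 308.8 m.

308.8 m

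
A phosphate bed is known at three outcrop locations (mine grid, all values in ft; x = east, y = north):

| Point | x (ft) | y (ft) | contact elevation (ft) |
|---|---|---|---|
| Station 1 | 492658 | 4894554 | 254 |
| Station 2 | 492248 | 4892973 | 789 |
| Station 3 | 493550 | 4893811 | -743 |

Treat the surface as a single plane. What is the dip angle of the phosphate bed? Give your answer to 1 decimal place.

Two edge vectors: Station 1→Station 2 = (-410, -1581, 535), Station 1→Station 3 = (892, -743, -997).
Normal n = (Station 1→Station 2) × (Station 1→Station 3) = (1973762, 68450, 1714882).
So ∂z/∂x = −n_x/n_z = −1.15096 and ∂z/∂y = −n_y/n_z = −0.03992.
Gradient magnitude |∇z| = √(a² + b²) = √(1.32471 + 0.00159) = 1.15165.
True dip = arctan(1.15165) = 49.0°, dipping toward E (azimuth ≈ 088°).

49.0°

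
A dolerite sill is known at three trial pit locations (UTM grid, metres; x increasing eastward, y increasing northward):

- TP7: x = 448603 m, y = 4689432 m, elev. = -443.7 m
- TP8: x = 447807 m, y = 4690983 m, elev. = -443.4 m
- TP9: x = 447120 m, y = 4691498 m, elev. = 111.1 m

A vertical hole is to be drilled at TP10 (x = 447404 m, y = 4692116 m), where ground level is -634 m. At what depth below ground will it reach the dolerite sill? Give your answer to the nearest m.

43 m

Two edge vectors: TP7→TP8 = (-796, 1551, 0.3), TP7→TP9 = (-1483, 2066, 554.8).
Normal n = (TP7→TP8) × (TP7→TP9) = (859875, 441175.9, 655597).
So ∂z/∂x = −n_x/n_z = −1.31159081 and ∂z/∂y = −n_y/n_z = −0.67293764.
Intercept c from TP7: -443.7 + 588383.57 + 3155695.32 = 3743635.19.
At (447404, 4692116): z_contact = −586811.0 − 3157501.5 + 3743635.19 = -677.3 m.
Depth below ground = -634 − (-677.3) = 43 m.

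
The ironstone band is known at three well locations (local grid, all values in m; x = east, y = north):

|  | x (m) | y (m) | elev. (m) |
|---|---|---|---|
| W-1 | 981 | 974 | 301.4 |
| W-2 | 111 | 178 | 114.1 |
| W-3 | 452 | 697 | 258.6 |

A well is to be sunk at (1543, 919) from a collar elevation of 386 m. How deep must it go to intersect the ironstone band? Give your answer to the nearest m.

Two edge vectors: W-1→W-2 = (-870, -796, -187.3), W-1→W-3 = (-529, -277, -42.8).
Normal n = (W-1→W-2) × (W-1→W-3) = (-17813.3, 61845.7, -180094).
So ∂z/∂x = −n_x/n_z = −0.09891 and ∂z/∂y = −n_y/n_z = 0.34341.
Intercept c from W-1: 301.4 + 97.03 − 334.48 = 63.95.
At (1543, 919): z_contact = −152.6 + 315.6 + 63.95 = 226.9 m.
Depth below ground = 386 − 226.9 = 159 m.

159 m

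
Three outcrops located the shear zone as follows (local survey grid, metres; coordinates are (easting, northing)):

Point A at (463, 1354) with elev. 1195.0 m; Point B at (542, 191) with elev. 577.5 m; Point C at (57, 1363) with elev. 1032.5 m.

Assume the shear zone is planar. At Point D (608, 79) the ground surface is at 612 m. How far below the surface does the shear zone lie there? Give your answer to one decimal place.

69.9 m

Let the plane be z = a·E + b·N + c.
Point B−Point A: 79a − 1163b = −617.5;  Point C−Point A: −406a + 9b = −162.5.
Solving gives a = 0.412638, b = 0.558984.
Then c = 1195 − a·463 − b·1354 = 247.08.
At (608, 79): z_contact = 250.88 + 44.16 + 247.08 = 542.13 m.
Depth below ground = 612 − 542.13 = 69.9 m.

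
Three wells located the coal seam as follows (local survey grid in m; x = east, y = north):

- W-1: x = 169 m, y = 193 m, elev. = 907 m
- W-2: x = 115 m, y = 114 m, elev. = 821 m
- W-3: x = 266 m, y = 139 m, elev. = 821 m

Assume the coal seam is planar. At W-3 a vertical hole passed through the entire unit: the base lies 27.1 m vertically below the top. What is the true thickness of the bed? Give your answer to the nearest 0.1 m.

17.0 m

Two edge vectors: W-1→W-2 = (-54, -79, -86), W-1→W-3 = (97, -54, -86).
Normal n = (W-1→W-2) × (W-1→W-3) = (2150, -12986, 10579).
So ∂z/∂x = −n_x/n_z = −0.20323 and ∂z/∂y = −n_y/n_z = 1.22753.
|∇z| = √(a²+b²) = 1.24424, so dip δ = arctan(1.24424) = 51.21°.
True thickness = vertical thickness × cos δ = 27.1 × cos 51.21° = 17.0 m.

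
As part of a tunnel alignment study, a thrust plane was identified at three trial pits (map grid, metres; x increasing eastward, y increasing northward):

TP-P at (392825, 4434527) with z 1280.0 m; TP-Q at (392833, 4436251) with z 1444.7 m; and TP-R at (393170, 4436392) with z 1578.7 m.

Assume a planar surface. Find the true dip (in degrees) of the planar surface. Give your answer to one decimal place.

Two edge vectors: TP-P→TP-Q = (8, 1724, 164.7), TP-P→TP-R = (345, 1865, 298.7).
Normal n = (TP-P→TP-Q) × (TP-P→TP-R) = (207793.3, 54431.9, -579860).
So ∂z/∂x = −n_x/n_z = 0.35835 and ∂z/∂y = −n_y/n_z = 0.09387.
Gradient magnitude |∇z| = √(a² + b²) = √(0.12842 + 0.00881) = 0.37044.
True dip = arctan(0.37044) = 20.3°, dipping toward WSW (azimuth ≈ 255°).

20.3°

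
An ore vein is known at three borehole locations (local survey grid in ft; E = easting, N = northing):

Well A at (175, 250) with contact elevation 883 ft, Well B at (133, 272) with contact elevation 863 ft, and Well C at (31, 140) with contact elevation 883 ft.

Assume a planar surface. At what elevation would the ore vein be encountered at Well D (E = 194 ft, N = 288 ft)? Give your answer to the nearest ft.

874 ft

Let the plane be z = a·E + b·N + c.
Well B−Well A: −42a + 22b = −20;  Well C−Well A: −144a − 110b = 0.
Solving gives a = 0.28249, b = −0.36980.
Then c = 883 − a·175 − b·250 = 926.01.
At (194, 288): z = 54.8 − 106.5 + 926.01 = 874.3 ft.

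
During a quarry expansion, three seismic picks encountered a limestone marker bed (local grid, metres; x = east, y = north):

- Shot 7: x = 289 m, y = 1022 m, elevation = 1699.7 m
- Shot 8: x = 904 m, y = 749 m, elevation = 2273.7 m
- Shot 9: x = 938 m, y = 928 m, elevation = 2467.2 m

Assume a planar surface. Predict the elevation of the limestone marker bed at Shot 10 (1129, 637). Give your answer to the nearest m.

2474 m

Let the plane be z = a·x + b·y + c.
Shot 8−Shot 7: 615a − 273b = 574;  Shot 9−Shot 7: 649a − 94b = 767.5.
Solving gives a = 1.30330, b = 0.83345.
Then c = 1699.7 − a·289 − b·1022 = 471.26.
At (1129, 637): z = 1471.4 + 530.9 + 471.26 = 2473.6 m.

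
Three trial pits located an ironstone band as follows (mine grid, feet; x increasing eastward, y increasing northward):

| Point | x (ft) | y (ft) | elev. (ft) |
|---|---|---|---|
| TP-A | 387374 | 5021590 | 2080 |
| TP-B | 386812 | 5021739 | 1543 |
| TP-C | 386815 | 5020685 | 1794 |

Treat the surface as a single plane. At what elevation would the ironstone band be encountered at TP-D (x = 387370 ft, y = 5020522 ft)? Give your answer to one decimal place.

Let the plane be z = a·x + b·y + c.
TP-B−TP-A: −562a + 149b = −537;  TP-C−TP-A: −559a − 905b = −286.
Solving gives a = 0.893053061, b = −0.235598521.
Then c = 2080 − a·387374 − b·5021590 = 839213.64.
At (387370, 5020522): z = 345942.0 − 1182827.6 + 839213.64 = 2328.0 ft.

2328.0 ft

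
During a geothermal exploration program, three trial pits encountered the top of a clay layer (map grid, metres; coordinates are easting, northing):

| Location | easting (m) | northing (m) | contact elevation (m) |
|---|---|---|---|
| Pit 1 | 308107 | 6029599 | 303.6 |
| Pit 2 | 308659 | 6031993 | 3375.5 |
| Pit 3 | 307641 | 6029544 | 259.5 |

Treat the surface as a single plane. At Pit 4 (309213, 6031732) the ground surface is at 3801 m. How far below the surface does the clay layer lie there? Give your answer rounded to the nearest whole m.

796 m

Two edge vectors: Pit 1→Pit 2 = (552, 2394, 3071.9), Pit 1→Pit 3 = (-466, -55, -44.1).
Normal n = (Pit 1→Pit 2) × (Pit 1→Pit 3) = (63379.1, -1407162.2, 1085244).
So ∂z/∂easting = −n_x/n_z = −0.05840078 and ∂z/∂northing = −n_y/n_z = 1.29663209.
Intercept c from Pit 1: 303.6 + 17993.69 − 7818171.58 = −7799874.29.
At (309213, 6031732): z_contact = −18058.3 + 7820937.3 − 7799874.29 = 3004.7 m.
Depth below ground = 3801 − 3004.7 = 796 m.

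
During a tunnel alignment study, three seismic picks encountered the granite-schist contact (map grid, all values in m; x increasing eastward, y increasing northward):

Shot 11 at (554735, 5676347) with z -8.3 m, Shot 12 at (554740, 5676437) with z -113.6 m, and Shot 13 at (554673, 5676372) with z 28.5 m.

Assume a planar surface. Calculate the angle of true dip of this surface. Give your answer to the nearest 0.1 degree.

56.7°

Let the plane be z = a·x + b·y + c.
Shot 12−Shot 11: 5a + 90b = −105.3;  Shot 13−Shot 11: −62a + 25b = 36.8.
Solving gives a = −1.04198, b = −1.11211.
Gradient magnitude |∇z| = √(a² + b²) = √(1.08572 + 1.23679) = 1.52398.
True dip = arctan(1.52398) = 56.7°, dipping toward NE (azimuth ≈ 043°).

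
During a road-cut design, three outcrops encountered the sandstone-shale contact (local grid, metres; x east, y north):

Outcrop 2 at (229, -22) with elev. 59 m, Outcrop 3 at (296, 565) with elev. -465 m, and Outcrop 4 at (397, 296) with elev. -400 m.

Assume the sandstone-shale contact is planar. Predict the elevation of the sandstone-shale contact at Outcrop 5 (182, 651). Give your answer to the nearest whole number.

Let the plane be z = a·x + b·y + c.
Outcrop 3−Outcrop 2: 67a + 587b = −524;  Outcrop 4−Outcrop 2: 168a + 318b = −459.
Solving gives a = −1.32972, b = −0.74090.
Then c = 59 − a·229 − b·-22 = 347.21.
At (182, 651): z = −242.0 − 482.3 + 347.21 = -377.1 m.

-377 m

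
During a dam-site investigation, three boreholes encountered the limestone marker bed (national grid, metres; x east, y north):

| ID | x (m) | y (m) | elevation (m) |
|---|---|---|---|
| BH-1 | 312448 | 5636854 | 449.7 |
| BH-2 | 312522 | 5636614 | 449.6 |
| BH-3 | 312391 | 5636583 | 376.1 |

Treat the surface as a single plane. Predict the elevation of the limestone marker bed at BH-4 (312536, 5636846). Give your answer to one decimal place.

Two edge vectors: BH-1→BH-2 = (74, -240, -0.1), BH-1→BH-3 = (-57, -271, -73.6).
Normal n = (BH-1→BH-2) × (BH-1→BH-3) = (17636.9, 5452.1, -33734).
So ∂z/∂x = −n_x/n_z = 0.522822671 and ∂z/∂y = −n_y/n_z = 0.161620324.
Intercept c from BH-1: 449.7 − 163354.90 − 911030.17 = −1073935.37.
At (312536, 5636846): z = 163400.9 + 911028.9 − 1073935.37 = 494.4 m.

494.4 m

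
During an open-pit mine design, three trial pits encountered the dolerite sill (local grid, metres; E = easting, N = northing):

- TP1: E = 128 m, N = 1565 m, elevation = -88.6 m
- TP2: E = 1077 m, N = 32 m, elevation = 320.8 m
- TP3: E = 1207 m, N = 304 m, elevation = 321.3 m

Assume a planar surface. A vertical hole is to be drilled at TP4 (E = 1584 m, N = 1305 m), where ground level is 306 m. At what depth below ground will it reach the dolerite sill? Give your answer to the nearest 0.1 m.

7.7 m

Let the plane be z = a·E + b·N + c.
TP2−TP1: 949a − 1533b = 409.4;  TP3−TP1: 1079a − 1261b = 409.9.
Solving gives a = 0.245122, b = −0.115316.
Then c = -88.6 − a·128 − b·1565 = 60.49.
At (1584, 1305): z_contact = 388.27 − 150.49 + 60.49 = 298.28 m.
Depth below ground = 306 − 298.28 = 7.7 m.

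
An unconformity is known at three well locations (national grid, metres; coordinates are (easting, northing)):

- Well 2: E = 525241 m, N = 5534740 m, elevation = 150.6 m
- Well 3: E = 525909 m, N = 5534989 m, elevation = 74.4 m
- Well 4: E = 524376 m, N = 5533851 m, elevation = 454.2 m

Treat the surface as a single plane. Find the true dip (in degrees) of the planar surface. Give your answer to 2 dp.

19.92°

Two edge vectors: Well 2→Well 3 = (668, 249, -76.2), Well 2→Well 4 = (-865, -889, 303.6).
Normal n = (Well 2→Well 3) × (Well 2→Well 4) = (7854.6, -136891.8, -378467).
So ∂z/∂E = −n_x/n_z = 0.02075 and ∂z/∂N = −n_y/n_z = −0.36170.
Gradient magnitude |∇z| = √(a² + b²) = √(0.00043 + 0.13083) = 0.36230.
True dip = arctan(0.36230) = 19.92°, dipping toward N (azimuth ≈ 357°).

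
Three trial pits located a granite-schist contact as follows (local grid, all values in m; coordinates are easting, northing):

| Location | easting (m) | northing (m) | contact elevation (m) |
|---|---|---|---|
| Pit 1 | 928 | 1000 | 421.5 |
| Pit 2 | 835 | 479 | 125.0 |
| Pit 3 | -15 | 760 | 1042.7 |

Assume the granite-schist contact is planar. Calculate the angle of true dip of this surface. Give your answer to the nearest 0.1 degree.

47.9°

Let the plane be z = a·easting + b·northing + c.
Pit 2−Pit 1: −93a − 521b = −296.5;  Pit 3−Pit 1: −943a − 240b = 621.2.
Solving gives a = −0.84183, b = 0.71937.
Gradient magnitude |∇z| = √(a² + b²) = √(0.70868 + 0.51749) = 1.10733.
True dip = arctan(1.10733) = 47.9°, dipping toward SE (azimuth ≈ 131°).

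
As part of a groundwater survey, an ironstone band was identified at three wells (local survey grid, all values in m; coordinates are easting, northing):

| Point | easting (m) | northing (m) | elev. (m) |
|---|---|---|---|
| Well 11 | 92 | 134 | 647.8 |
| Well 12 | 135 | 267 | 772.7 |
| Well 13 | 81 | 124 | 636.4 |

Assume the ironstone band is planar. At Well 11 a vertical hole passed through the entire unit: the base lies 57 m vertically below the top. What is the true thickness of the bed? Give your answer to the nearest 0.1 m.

Let the plane be z = a·easting + b·northing + c.
Well 12−Well 11: 43a + 133b = 124.9;  Well 13−Well 11: −11a − 10b = −11.4.
Solving gives a = 0.25866, b = 0.85547.
|∇z| = √(a²+b²) = 0.89372, so dip δ = arctan(0.89372) = 41.79°.
True thickness = vertical thickness × cos δ = 57 × cos 41.79° = 42.5 m.

42.5 m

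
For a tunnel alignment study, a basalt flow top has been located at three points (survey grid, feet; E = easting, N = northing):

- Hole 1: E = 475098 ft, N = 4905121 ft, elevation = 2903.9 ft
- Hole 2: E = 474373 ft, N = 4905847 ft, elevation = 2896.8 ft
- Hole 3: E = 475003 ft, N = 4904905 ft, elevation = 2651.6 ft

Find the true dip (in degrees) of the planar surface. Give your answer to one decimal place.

Two edge vectors: Hole 1→Hole 2 = (-725, 726, -7.1), Hole 1→Hole 3 = (-95, -216, -252.3).
Normal n = (Hole 1→Hole 2) × (Hole 1→Hole 3) = (-184703.4, -182243, 225570).
So ∂z/∂E = −n_x/n_z = 0.81883 and ∂z/∂N = −n_y/n_z = 0.80792.
Gradient magnitude |∇z| = √(a² + b²) = √(0.67048 + 0.65274) = 1.15031.
True dip = arctan(1.15031) = 49.0°, dipping toward SW (azimuth ≈ 225°).

49.0°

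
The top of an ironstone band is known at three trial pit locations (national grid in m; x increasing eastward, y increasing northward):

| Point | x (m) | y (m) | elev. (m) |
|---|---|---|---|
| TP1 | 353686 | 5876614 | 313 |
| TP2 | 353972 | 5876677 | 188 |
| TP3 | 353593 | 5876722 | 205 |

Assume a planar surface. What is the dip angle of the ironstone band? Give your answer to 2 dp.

49.51°

Two edge vectors: TP1→TP2 = (286, 63, -125), TP1→TP3 = (-93, 108, -108).
Normal n = (TP1→TP2) × (TP1→TP3) = (6696, 42513, 36747).
So ∂z/∂x = −n_x/n_z = −0.18222 and ∂z/∂y = −n_y/n_z = −1.15691.
Gradient magnitude |∇z| = √(a² + b²) = √(0.03320 + 1.33844) = 1.17117.
True dip = arctan(1.17117) = 49.51°, dipping toward N (azimuth ≈ 009°).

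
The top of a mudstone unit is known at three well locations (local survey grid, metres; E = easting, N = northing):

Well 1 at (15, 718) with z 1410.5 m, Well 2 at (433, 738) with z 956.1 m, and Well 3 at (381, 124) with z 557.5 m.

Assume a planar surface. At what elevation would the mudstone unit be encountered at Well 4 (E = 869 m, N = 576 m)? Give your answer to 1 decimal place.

346.0 m

Let the plane be z = a·E + b·N + c.
Well 2−Well 1: 418a + 20b = −454.4;  Well 3−Well 1: 366a − 594b = −853.
Solving gives a = −1.12269, b = 0.74427.
Then c = 1410.5 − a·15 − b·718 = 892.96.
At (869, 576): z = −975.6 + 428.7 + 892.96 = 346.0 m.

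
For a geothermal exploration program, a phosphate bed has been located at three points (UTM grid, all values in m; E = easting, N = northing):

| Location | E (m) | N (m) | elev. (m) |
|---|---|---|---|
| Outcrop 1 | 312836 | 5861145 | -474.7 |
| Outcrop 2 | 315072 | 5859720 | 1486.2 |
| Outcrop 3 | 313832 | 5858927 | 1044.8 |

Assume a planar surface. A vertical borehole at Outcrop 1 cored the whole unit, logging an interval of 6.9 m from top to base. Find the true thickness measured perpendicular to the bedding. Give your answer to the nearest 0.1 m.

5.5 m

Two edge vectors: Outcrop 1→Outcrop 2 = (2236, -1425, 1960.9), Outcrop 1→Outcrop 3 = (996, -2218, 1519.5).
Normal n = (Outcrop 1→Outcrop 2) × (Outcrop 1→Outcrop 3) = (2183988.7, -1444545.6, -3540148).
So ∂z/∂E = −n_x/n_z = 0.61692 and ∂z/∂N = −n_y/n_z = −0.40805.
|∇z| = √(a²+b²) = 0.73966, so dip δ = arctan(0.73966) = 36.49°.
True thickness = vertical thickness × cos δ = 6.9 × cos 36.49° = 5.5 m.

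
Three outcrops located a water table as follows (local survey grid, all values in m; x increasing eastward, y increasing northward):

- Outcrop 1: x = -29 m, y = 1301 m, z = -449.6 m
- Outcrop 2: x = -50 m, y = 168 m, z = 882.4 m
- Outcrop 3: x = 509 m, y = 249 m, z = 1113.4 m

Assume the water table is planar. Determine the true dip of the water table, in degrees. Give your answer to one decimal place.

Two edge vectors: Outcrop 1→Outcrop 2 = (-21, -1133, 1332), Outcrop 1→Outcrop 3 = (538, -1052, 1563).
Normal n = (Outcrop 1→Outcrop 2) × (Outcrop 1→Outcrop 3) = (-369615, 749439, 631646).
So ∂z/∂x = −n_x/n_z = 0.58516 and ∂z/∂y = −n_y/n_z = −1.18649.
Gradient magnitude |∇z| = √(a² + b²) = √(0.34241 + 1.40775) = 1.32294.
True dip = arctan(1.32294) = 52.9°, dipping toward NNW (azimuth ≈ 334°).

52.9°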